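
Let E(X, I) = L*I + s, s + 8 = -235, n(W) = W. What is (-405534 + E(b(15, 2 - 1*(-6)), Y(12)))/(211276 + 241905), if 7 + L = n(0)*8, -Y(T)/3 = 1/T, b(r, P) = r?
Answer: -1623101/1812724 ≈ -0.89539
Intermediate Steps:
s = -243 (s = -8 - 235 = -243)
Y(T) = -3/T
L = -7 (L = -7 + 0*8 = -7 + 0 = -7)
E(X, I) = -243 - 7*I (E(X, I) = -7*I - 243 = -243 - 7*I)
(-405534 + E(b(15, 2 - 1*(-6)), Y(12)))/(211276 + 241905) = (-405534 + (-243 - (-21)/12))/(211276 + 241905) = (-405534 + (-243 - (-21)/12))/453181 = (-405534 + (-243 - 7*(-¼)))*(1/453181) = (-405534 + (-243 + 7/4))*(1/453181) = (-405534 - 965/4)*(1/453181) = -1623101/4*1/453181 = -1623101/1812724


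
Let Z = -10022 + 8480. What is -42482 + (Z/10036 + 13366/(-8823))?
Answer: -1880914039469/44273814 ≈ -42484.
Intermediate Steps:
Z = -1542
-42482 + (Z/10036 + 13366/(-8823)) = -42482 + (-1542/10036 + 13366/(-8823)) = -42482 + (-1542*1/10036 + 13366*(-1/8823)) = -42482 + (-771/5018 - 13366/8823) = -42482 - 73873121/44273814 = -1880914039469/44273814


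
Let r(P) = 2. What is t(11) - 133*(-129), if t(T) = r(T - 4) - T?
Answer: 17148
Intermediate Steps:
t(T) = 2 - T
t(11) - 133*(-129) = (2 - 1*11) - 133*(-129) = (2 - 11) + 17157 = -9 + 17157 = 17148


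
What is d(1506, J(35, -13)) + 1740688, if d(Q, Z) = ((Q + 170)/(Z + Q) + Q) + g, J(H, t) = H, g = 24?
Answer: 2684759614/1541 ≈ 1.7422e+6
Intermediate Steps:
d(Q, Z) = 24 + Q + (170 + Q)/(Q + Z) (d(Q, Z) = ((Q + 170)/(Z + Q) + Q) + 24 = ((170 + Q)/(Q + Z) + Q) + 24 = (Q + (170 + Q)/(Q + Z)) + 24 = 24 + Q + (170 + Q)/(Q + Z))
d(1506, J(35, -13)) + 1740688 = (170 + 1506² + 24*35 + 25*1506 + 1506*35)/(1506 + 35) + 1740688 = (170 + 2268036 + 840 + 37650 + 52710)/1541 + 1740688 = (1/1541)*2359406 + 1740688 = 2359406/1541 + 1740688 = 2684759614/1541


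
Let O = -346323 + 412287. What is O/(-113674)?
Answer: -32982/56837 ≈ -0.58029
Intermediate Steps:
O = 65964
O/(-113674) = 65964/(-113674) = 65964*(-1/113674) = -32982/56837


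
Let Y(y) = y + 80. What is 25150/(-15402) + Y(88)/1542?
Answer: -3016147/1979157 ≈ -1.5240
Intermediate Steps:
Y(y) = 80 + y
25150/(-15402) + Y(88)/1542 = 25150/(-15402) + (80 + 88)/1542 = 25150*(-1/15402) + 168*(1/1542) = -12575/7701 + 28/257 = -3016147/1979157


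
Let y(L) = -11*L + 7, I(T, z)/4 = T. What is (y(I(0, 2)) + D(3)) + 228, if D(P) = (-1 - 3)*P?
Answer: 223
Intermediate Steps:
I(T, z) = 4*T
D(P) = -4*P
y(L) = 7 - 11*L
(y(I(0, 2)) + D(3)) + 228 = ((7 - 44*0) - 4*3) + 228 = ((7 - 11*0) - 12) + 228 = ((7 + 0) - 12) + 228 = (7 - 12) + 228 = -5 + 228 = 223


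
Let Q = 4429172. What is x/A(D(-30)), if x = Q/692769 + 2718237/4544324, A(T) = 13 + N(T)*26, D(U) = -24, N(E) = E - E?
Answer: 2000972995271/3720560755548 ≈ 0.53782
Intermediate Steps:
N(E) = 0
A(T) = 13 (A(T) = 13 + 0*26 = 13 + 0 = 13)
x = 2000972995271/286196981196 (x = 4429172/692769 + 2718237/4544324 = 4429172*(1/692769) + 2718237*(1/4544324) = 402652/62979 + 2718237/4544324 = 2000972995271/286196981196 ≈ 6.9916)
x/A(D(-30)) = (2000972995271/286196981196)/13 = (2000972995271/286196981196)*(1/13) = 2000972995271/3720560755548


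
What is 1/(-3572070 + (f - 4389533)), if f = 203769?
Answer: -1/7757834 ≈ -1.2890e-7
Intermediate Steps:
1/(-3572070 + (f - 4389533)) = 1/(-3572070 + (203769 - 4389533)) = 1/(-3572070 - 4185764) = 1/(-7757834) = -1/7757834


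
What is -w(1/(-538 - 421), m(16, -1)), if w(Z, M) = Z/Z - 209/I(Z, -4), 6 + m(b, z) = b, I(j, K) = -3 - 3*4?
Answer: -224/15 ≈ -14.933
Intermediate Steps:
I(j, K) = -15 (I(j, K) = -3 - 12 = -15)
m(b, z) = -6 + b
w(Z, M) = 224/15 (w(Z, M) = Z/Z - 209/(-15) = 1 - 209*(-1/15) = 1 + 209/15 = 224/15)
-w(1/(-538 - 421), m(16, -1)) = -1*224/15 = -224/15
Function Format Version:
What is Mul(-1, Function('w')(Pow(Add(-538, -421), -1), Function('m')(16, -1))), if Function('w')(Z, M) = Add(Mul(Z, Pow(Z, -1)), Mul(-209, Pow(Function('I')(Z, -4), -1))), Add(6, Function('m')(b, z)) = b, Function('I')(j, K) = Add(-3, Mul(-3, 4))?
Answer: Rational(-224, 15) ≈ -14.933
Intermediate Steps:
Function('I')(j, K) = -15 (Function('I')(j, K) = Add(-3, -12) = -15)
Function('m')(b, z) = Add(-6, b)
Function('w')(Z, M) = Rational(224, 15) (Function('w')(Z, M) = Add(Mul(Z, Pow(Z, -1)), Mul(-209, Pow(-15, -1))) = Add(1, Mul(-209, Rational(-1, 15))) = Add(1, Rational(209, 15)) = Rational(224, 15))
Mul(-1, Function('w')(Pow(Add(-538, -421), -1), Function('m')(16, -1))) = Mul(-1, Rational(224, 15)) = Rational(-224, 15)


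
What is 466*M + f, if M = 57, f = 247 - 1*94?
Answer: 26715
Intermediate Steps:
f = 153 (f = 247 - 94 = 153)
466*M + f = 466*57 + 153 = 26562 + 153 = 26715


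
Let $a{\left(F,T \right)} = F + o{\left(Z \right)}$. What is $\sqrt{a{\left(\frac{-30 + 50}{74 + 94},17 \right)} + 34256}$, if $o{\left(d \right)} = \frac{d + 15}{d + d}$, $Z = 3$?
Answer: $\frac{\sqrt{60433086}}{42} \approx 185.09$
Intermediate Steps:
$o{\left(d \right)} = \frac{15 + d}{2 d}$
$a{\left(F,T \right)} = 3 + F$ ($a{\left(F,T \right)} = F + \frac{15 + 3}{2 \cdot 3} = F + \frac{1}{2} \cdot \frac{1}{3} \cdot 18 = F + 3 = 3 + F$)
$\sqrt{a{\left(\frac{-30 + 50}{74 + 94},17 \right)} + 34256} = \sqrt{\left(3 + \frac{-30 + 50}{74 + 94}\right) + 34256} = \sqrt{\left(3 + \frac{20}{168}\right) + 34256} = \sqrt{\left(3 + 20 \cdot \frac{1}{168}\right) + 34256} = \sqrt{\left(3 + \frac{5}{42}\right) + 34256} = \sqrt{\frac{131}{42} + 34256} = \sqrt{\frac{1438883}{42}} = \frac{\sqrt{60433086}}{42}$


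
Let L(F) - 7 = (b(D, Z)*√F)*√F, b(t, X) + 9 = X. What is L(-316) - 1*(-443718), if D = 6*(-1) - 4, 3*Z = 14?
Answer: 1335283/3 ≈ 4.4509e+5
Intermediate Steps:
Z = 14/3 (Z = (⅓)*14 = 14/3 ≈ 4.6667)
D = -10 (D = -6 - 4 = -10)
b(t, X) = -9 + X
L(F) = 7 - 13*F/3 (L(F) = 7 + ((-9 + 14/3)*√F)*√F = 7 + (-13*√F/3)*√F = 7 - 13*F/3)
L(-316) - 1*(-443718) = (7 - 13/3*(-316)) - 1*(-443718) = (7 + 4108/3) + 443718 = 4129/3 + 443718 = 1335283/3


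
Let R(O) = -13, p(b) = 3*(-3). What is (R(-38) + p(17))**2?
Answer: 484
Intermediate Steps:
p(b) = -9
(R(-38) + p(17))**2 = (-13 - 9)**2 = (-22)**2 = 484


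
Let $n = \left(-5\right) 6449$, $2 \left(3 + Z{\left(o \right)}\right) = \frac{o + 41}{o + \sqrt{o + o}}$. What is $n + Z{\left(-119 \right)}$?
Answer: $- \frac{3901969}{121} + \frac{39 i \sqrt{238}}{14399} \approx -32248.0 + 0.041785 i$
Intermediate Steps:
$Z{\left(o \right)} = -3 + \frac{41 + o}{2 \left(o + \sqrt{2} \sqrt{o}\right)}$ ($Z{\left(o \right)} = -3 + \frac{\left(o + 41\right) \frac{1}{o + \sqrt{o + o}}}{2} = -3 + \frac{\left(41 + o\right) \frac{1}{o + \sqrt{2 o}}}{2} = -3 + \frac{\left(41 + o\right) \frac{1}{o + \sqrt{2} \sqrt{o}}}{2} = -3 + \frac{\frac{1}{o + \sqrt{2} \sqrt{o}} \left(41 + o\right)}{2} = -3 + \frac{41 + o}{2 \left(o + \sqrt{2} \sqrt{o}\right)}$)
$n = -32245$
$n + Z{\left(-119 \right)} = -32245 + \frac{41 - -595 - 6 \sqrt{2} \sqrt{-119}}{2 \left(-119 + \sqrt{2} \sqrt{-119}\right)} = -32245 + \frac{41 + 595 - 6 \sqrt{2} i \sqrt{119}}{2 \left(-119 + \sqrt{2} i \sqrt{119}\right)} = -32245 + \frac{41 + 595 - 6 i \sqrt{238}}{2 \left(-119 + i \sqrt{238}\right)} = -32245 + \frac{636 - 6 i \sqrt{238}}{2 \left(-119 + i \sqrt{238}\right)}$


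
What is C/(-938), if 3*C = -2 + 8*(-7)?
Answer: 29/1407 ≈ 0.020611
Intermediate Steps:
C = -58/3 (C = (-2 + 8*(-7))/3 = (-2 - 56)/3 = (1/3)*(-58) = -58/3 ≈ -19.333)
C/(-938) = -58/3/(-938) = -58/3*(-1/938) = 29/1407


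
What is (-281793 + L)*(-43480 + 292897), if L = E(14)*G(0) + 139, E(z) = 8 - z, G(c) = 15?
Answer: -70271743248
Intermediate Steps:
L = 49 (L = (8 - 1*14)*15 + 139 = (8 - 14)*15 + 139 = -6*15 + 139 = -90 + 139 = 49)
(-281793 + L)*(-43480 + 292897) = (-281793 + 49)*(-43480 + 292897) = -281744*249417 = -70271743248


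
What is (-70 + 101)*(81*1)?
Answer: 2511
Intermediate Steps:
(-70 + 101)*(81*1) = 31*81 = 2511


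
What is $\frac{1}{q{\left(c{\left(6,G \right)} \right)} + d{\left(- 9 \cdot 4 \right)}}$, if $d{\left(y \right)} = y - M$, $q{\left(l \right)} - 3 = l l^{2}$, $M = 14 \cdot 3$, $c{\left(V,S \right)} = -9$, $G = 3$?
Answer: $- \frac{1}{804} \approx -0.0012438$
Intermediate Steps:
$M = 42$
$q{\left(l \right)} = 3 + l^{3}$ ($q{\left(l \right)} = 3 + l l^{2} = 3 + l^{3}$)
$d{\left(y \right)} = -42 + y$ ($d{\left(y \right)} = y - 42 = -42 + y$)
$\frac{1}{q{\left(c{\left(6,G \right)} \right)} + d{\left(- 9 \cdot 4 \right)}} = \frac{1}{\left(3 + \left(-9\right)^{3}\right) - \left(42 + 9 \cdot 4\right)} = \frac{1}{\left(3 - 729\right) - 78} = \frac{1}{-726 - 78} = \frac{1}{-804} = - \frac{1}{804}$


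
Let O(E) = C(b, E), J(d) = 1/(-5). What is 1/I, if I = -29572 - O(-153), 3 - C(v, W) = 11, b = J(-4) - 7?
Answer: -1/29564 ≈ -3.3825e-5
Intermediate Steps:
J(d) = -⅕
b = -36/5 (b = -⅕ - 7 = -36/5 ≈ -7.2000)
C(v, W) = -8 (C(v, W) = 3 - 1*11 = 3 - 11 = -8)
O(E) = -8
I = -29564 (I = -29572 - 1*(-8) = -29572 + 8 = -29564)
1/I = 1/(-29564) = -1/29564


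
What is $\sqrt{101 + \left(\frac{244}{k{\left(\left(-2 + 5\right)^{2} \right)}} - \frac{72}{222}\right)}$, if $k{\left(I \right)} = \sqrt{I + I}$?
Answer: $\frac{\sqrt{1240425 + 501054 \sqrt{2}}}{111} \approx 12.577$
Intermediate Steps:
$k{\left(I \right)} = \sqrt{2} \sqrt{I}$ ($k{\left(I \right)} = \sqrt{2 I} = \sqrt{2} \sqrt{I}$)
$\sqrt{101 + \left(\frac{244}{k{\left(\left(-2 + 5\right)^{2} \right)}} - \frac{72}{222}\right)} = \sqrt{101 + \left(\frac{244}{\sqrt{2} \sqrt{\left(-2 + 5\right)^{2}}} - \frac{72}{222}\right)} = \sqrt{101 + \left(\frac{244}{\sqrt{2} \sqrt{3^{2}}} - \frac{12}{37}\right)} = \sqrt{101 - \left(\frac{12}{37} - \frac{244}{\sqrt{2} \sqrt{9}}\right)} = \sqrt{101 - \left(\frac{12}{37} - \frac{244}{\sqrt{2} \cdot 3}\right)} = \sqrt{101 - \left(\frac{12}{37} - \frac{244}{3 \sqrt{2}}\right)} = \sqrt{101 - \left(\frac{12}{37} - 244 \frac{\sqrt{2}}{6}\right)} = \sqrt{101 - \left(\frac{12}{37} - \frac{122 \sqrt{2}}{3}\right)} = \sqrt{\frac{3725}{37} + \frac{122 \sqrt{2}}{3}}$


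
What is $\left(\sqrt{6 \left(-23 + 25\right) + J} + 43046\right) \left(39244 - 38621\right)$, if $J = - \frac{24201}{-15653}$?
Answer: $26817658 + \frac{623 \sqrt{3319015161}}{15653} \approx 2.682 \cdot 10^{7}$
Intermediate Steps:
$J = \frac{24201}{15653}$ ($J = \left(-24201\right) \left(- \frac{1}{15653}\right) = \frac{24201}{15653} \approx 1.5461$)
$\left(\sqrt{6 \left(-23 + 25\right) + J} + 43046\right) \left(39244 - 38621\right) = \left(\sqrt{6 \left(-23 + 25\right) + \frac{24201}{15653}} + 43046\right) \left(39244 - 38621\right) = \left(\sqrt{6 \cdot 2 + \frac{24201}{15653}} + 43046\right) 623 = \left(\sqrt{12 + \frac{24201}{15653}} + 43046\right) 623 = \left(\sqrt{\frac{212037}{15653}} + 43046\right) 623 = \left(\frac{\sqrt{3319015161}}{15653} + 43046\right) 623 = \left(43046 + \frac{\sqrt{3319015161}}{15653}\right) 623 = 26817658 + \frac{623 \sqrt{3319015161}}{15653}$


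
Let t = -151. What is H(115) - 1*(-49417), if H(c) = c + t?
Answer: 49381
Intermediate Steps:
H(c) = -151 + c (H(c) = c - 151 = -151 + c)
H(115) - 1*(-49417) = (-151 + 115) - 1*(-49417) = -36 + 49417 = 49381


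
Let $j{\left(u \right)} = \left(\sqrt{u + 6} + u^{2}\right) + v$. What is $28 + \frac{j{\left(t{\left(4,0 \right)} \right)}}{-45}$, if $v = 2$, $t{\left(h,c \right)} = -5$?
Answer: $\frac{1232}{45} \approx 27.378$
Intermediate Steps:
$j{\left(u \right)} = 2 + u^{2} + \sqrt{6 + u}$ ($j{\left(u \right)} = \left(\sqrt{u + 6} + u^{2}\right) + 2 = \left(\sqrt{6 + u} + u^{2}\right) + 2 = \left(u^{2} + \sqrt{6 + u}\right) + 2 = 2 + u^{2} + \sqrt{6 + u}$)
$28 + \frac{j{\left(t{\left(4,0 \right)} \right)}}{-45} = 28 + \frac{2 + \left(-5\right)^{2} + \sqrt{6 - 5}}{-45} = 28 + \left(2 + 25 + \sqrt{1}\right) \left(- \frac{1}{45}\right) = 28 + \left(2 + 25 + 1\right) \left(- \frac{1}{45}\right) = 28 + 28 \left(- \frac{1}{45}\right) = 28 - \frac{28}{45} = \frac{1232}{45}$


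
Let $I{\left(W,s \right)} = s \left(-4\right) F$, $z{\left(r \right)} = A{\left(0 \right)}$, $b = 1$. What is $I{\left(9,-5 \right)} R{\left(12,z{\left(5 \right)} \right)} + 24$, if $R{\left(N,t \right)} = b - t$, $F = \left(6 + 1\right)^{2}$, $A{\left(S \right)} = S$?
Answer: $1004$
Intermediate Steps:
$F = 49$ ($F = 7^{2} = 49$)
$z{\left(r \right)} = 0$
$I{\left(W,s \right)} = - 196 s$ ($I{\left(W,s \right)} = s \left(-4\right) 49 = - 4 s 49 = - 196 s$)
$R{\left(N,t \right)} = 1 - t$
$I{\left(9,-5 \right)} R{\left(12,z{\left(5 \right)} \right)} + 24 = \left(-196\right) \left(-5\right) \left(1 - 0\right) + 24 = 980 \left(1 + 0\right) + 24 = 980 \cdot 1 + 24 = 980 + 24 = 1004$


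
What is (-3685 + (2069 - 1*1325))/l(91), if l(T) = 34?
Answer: -173/2 ≈ -86.500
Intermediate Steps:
(-3685 + (2069 - 1*1325))/l(91) = (-3685 + (2069 - 1*1325))/34 = (-3685 + (2069 - 1325))*(1/34) = (-3685 + 744)*(1/34) = -2941*1/34 = -173/2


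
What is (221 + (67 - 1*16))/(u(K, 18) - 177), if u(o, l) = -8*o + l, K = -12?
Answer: -272/63 ≈ -4.3175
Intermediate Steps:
u(o, l) = l - 8*o
(221 + (67 - 1*16))/(u(K, 18) - 177) = (221 + (67 - 1*16))/((18 - 8*(-12)) - 177) = (221 + (67 - 16))/((18 + 96) - 177) = (221 + 51)/(114 - 177) = 272/(-63) = 272*(-1/63) = -272/63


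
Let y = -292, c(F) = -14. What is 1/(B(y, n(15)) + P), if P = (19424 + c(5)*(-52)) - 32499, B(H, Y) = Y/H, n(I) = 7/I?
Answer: -4380/54079867 ≈ -8.0991e-5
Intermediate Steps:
P = -12347 (P = (19424 - 14*(-52)) - 32499 = (19424 + 728) - 32499 = 20152 - 32499 = -12347)
1/(B(y, n(15)) + P) = 1/((7/15)/(-292) - 12347) = 1/((7*(1/15))*(-1/292) - 12347) = 1/((7/15)*(-1/292) - 12347) = 1/(-7/4380 - 12347) = 1/(-54079867/4380) = -4380/54079867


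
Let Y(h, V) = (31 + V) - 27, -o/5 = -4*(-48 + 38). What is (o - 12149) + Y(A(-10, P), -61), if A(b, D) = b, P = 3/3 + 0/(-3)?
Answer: -12406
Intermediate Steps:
P = 1 (P = 3*(1/3) + 0*(-1/3) = 1 + 0 = 1)
o = -200 (o = -(-20)*(-48 + 38) = -(-20)*(-10) = -5*40 = -200)
Y(h, V) = 4 + V
(o - 12149) + Y(A(-10, P), -61) = (-200 - 12149) + (4 - 61) = -12349 - 57 = -12406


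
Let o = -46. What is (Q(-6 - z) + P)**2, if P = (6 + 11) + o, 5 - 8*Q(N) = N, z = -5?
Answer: 12769/16 ≈ 798.06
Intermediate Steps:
Q(N) = 5/8 - N/8
P = -29 (P = (6 + 11) - 46 = 17 - 46 = -29)
(Q(-6 - z) + P)**2 = ((5/8 - (-6 - 1*(-5))/8) - 29)**2 = ((5/8 - (-6 + 5)/8) - 29)**2 = ((5/8 - 1/8*(-1)) - 29)**2 = ((5/8 + 1/8) - 29)**2 = (3/4 - 29)**2 = (-113/4)**2 = 12769/16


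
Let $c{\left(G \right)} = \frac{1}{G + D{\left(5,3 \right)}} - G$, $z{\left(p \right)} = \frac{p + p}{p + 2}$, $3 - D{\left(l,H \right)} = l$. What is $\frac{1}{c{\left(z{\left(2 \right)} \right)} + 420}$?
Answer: $\frac{1}{418} \approx 0.0023923$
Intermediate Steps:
$D{\left(l,H \right)} = 3 - l$
$z{\left(p \right)} = \frac{2 p}{2 + p}$
$c{\left(G \right)} = \frac{1}{-2 + G} - G$ ($c{\left(G \right)} = \frac{1}{G + \left(3 - 5\right)} - G = \frac{1}{G - 2} - G = \frac{1}{-2 + G} - G$)
$\frac{1}{c{\left(z{\left(2 \right)} \right)} + 420} = \frac{1}{\frac{1 - \left(2 \cdot 2 \frac{1}{2 + 2}\right)^{2} + 2 \cdot 2 \cdot 2 \frac{1}{2 + 2}}{-2 + 2 \cdot 2 \frac{1}{2 + 2}} + 420} = \frac{1}{\frac{1 - \left(2 \cdot 2 \cdot \frac{1}{4}\right)^{2} + 2 \cdot 2 \cdot 2 \cdot \frac{1}{4}}{-2 + 2 \cdot 2 \cdot \frac{1}{4}} + 420} = \frac{1}{\frac{1 - 1^{2} + 2 \cdot 1}{-2 + 1} + 420} = \frac{1}{\frac{1 - 1 + 2}{-1} + 420} = \frac{1}{- (1 - 1 + 2) + 420} = \frac{1}{\left(-1\right) 2 + 420} = \frac{1}{-2 + 420} = \frac{1}{418}$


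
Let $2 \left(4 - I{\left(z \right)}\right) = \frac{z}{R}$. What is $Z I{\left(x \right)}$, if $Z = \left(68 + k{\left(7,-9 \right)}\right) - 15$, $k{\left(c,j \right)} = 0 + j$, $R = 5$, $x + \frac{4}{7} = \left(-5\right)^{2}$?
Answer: $\frac{2398}{35} \approx 68.514$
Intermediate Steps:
$x = \frac{171}{7}$ ($x = - \frac{4}{7} + \left(-5\right)^{2} = - \frac{4}{7} + 25 = \frac{171}{7} \approx 24.429$)
$k{\left(c,j \right)} = j$
$I{\left(z \right)} = 4 - \frac{z}{10}$ ($I{\left(z \right)} = 4 - \frac{z \frac{1}{5}}{2} = 4 - \frac{\frac{1}{5} z}{2} = 4 - \frac{z}{10}$)
$Z = 44$ ($Z = \left(68 - 9\right) - 15 = 59 - 15 = 44$)
$Z I{\left(x \right)} = 44 \left(4 - \frac{171}{70}\right) = 44 \cdot \frac{109}{70} = \frac{2398}{35}$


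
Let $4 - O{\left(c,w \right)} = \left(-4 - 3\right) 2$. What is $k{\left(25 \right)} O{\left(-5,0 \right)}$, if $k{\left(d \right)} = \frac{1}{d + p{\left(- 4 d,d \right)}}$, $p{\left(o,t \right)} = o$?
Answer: $- \frac{6}{25} \approx -0.24$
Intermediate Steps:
$k{\left(d \right)} = - \frac{1}{3 d}$ ($k{\left(d \right)} = \frac{1}{d - 4 d} = \frac{1}{\left(-3\right) d} = - \frac{1}{3 d}$)
$O{\left(c,w \right)} = 18$ ($O{\left(c,w \right)} = 4 - \left(-4 - 3\right) 2 = 4 - \left(-7\right) 2 = 4 - -14 = 4 + 14 = 18$)
$k{\left(25 \right)} O{\left(-5,0 \right)} = - \frac{1}{3 \cdot 25} \cdot 18 = \left(- \frac{1}{3}\right) \frac{1}{25} \cdot 18 = \left(- \frac{1}{75}\right) 18 = - \frac{6}{25}$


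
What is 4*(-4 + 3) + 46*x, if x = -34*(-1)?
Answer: 1560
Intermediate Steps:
x = 34
4*(-4 + 3) + 46*x = 4*(-4 + 3) + 46*34 = 4*(-1) + 1564 = -4 + 1564 = 1560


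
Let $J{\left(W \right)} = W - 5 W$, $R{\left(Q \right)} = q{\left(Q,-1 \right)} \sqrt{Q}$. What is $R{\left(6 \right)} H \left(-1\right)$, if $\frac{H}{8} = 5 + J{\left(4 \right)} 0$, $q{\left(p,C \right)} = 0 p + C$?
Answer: $40 \sqrt{6} \approx 97.98$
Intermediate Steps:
$q{\left(p,C \right)} = C$ ($q{\left(p,C \right)} = 0 + C = C$)
$R{\left(Q \right)} = - \sqrt{Q}$
$J{\left(W \right)} = - 4 W$
$H = 40$ ($H = 8 \left(5 + \left(-4\right) 4 \cdot 0\right) = 8 \left(5 - 0\right) = 8 \left(5 + 0\right) = 8 \cdot 5 = 40$)
$R{\left(6 \right)} H \left(-1\right) = - \sqrt{6} \cdot 40 \left(-1\right) = - \sqrt{6} \left(-40\right) = 40 \sqrt{6}$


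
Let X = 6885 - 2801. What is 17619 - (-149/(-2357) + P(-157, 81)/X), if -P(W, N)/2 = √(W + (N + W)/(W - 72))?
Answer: 41527834/2357 + I*√8215833/467618 ≈ 17619.0 + 0.0061296*I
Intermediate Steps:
X = 4084
P(W, N) = -2*√(W + (N + W)/(-72 + W)) (P(W, N) = -2*√(W + (N + W)/(W - 72)) = -2*√(W + (N + W)/(-72 + W)))
17619 - (-149/(-2357) + P(-157, 81)/X) = 17619 - (-149/(-2357) - 2*√(81 - 157 - 157*(-72 - 157))*(I*√229/229)/4084) = 17619 - (-149*(-1/2357) - 2*√(81 - 157 - 157*(-229))*(I*√229/229)*(1/4084)) = 17619 - (149/2357 - 2*I*√229*√(81 - 157 + 35953)/229*(1/4084)) = 17619 - (149/2357 - 2*I*√8215833/229*(1/4084)) = 17619 - (149/2357 - I*√8215833/467618) = 17619 + (-149/2357 + I*√8215833/467618) = 41527834/2357 + I*√8215833/467618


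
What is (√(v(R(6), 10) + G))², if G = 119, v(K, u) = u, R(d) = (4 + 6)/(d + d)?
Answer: 129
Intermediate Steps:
R(d) = 5/d (R(d) = 10/((2*d)) = 10*(1/(2*d)) = 5/d)
(√(v(R(6), 10) + G))² = (√(10 + 119))² = (√129)² = 129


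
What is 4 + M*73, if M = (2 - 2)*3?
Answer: 4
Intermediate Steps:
M = 0 (M = 0*3 = 0)
4 + M*73 = 4 + 0*73 = 4 + 0 = 4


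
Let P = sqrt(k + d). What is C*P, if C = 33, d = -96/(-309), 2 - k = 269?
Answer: 33*I*sqrt(2829307)/103 ≈ 538.91*I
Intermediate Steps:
k = -267 (k = 2 - 1*269 = 2 - 269 = -267)
d = 32/103 (d = -96*(-1/309) = 32/103 ≈ 0.31068)
P = I*sqrt(2829307)/103 (P = sqrt(-267 + 32/103) = sqrt(-27469/103) = I*sqrt(2829307)/103 ≈ 16.331*I)
C*P = 33*(I*sqrt(2829307)/103) = 33*I*sqrt(2829307)/103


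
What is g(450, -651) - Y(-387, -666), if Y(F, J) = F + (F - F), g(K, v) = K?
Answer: 837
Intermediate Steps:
Y(F, J) = F (Y(F, J) = F + 0 = F)
g(450, -651) - Y(-387, -666) = 450 - 1*(-387) = 450 + 387 = 837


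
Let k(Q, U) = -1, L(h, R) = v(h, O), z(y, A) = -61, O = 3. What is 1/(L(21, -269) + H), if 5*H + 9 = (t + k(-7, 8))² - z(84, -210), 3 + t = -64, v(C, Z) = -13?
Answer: 5/4611 ≈ 0.0010844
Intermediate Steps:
L(h, R) = -13
t = -67 (t = -3 - 64 = -67)
H = 4676/5 (H = -9/5 + ((-67 - 1)² - 1*(-61))/5 = -9/5 + ((-68)² + 61)/5 = -9/5 + (4624 + 61)/5 = -9/5 + (⅕)*4685 = -9/5 + 937 = 4676/5 ≈ 935.20)
1/(L(21, -269) + H) = 1/(-13 + 4676/5) = 1/(4611/5) = 5/4611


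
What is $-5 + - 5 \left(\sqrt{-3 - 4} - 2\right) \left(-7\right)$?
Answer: $-75 + 35 i \sqrt{7} \approx -75.0 + 92.601 i$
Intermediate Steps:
$-5 + - 5 \left(\sqrt{-3 - 4} - 2\right) \left(-7\right) = -5 + - 5 \left(\sqrt{-7} - 2\right) \left(-7\right) = -5 + - 5 \left(i \sqrt{7} - 2\right) \left(-7\right) = -5 + - 5 \left(-2 + i \sqrt{7}\right) \left(-7\right) = -5 + \left(10 - 5 i \sqrt{7}\right) \left(-7\right) = -5 - \left(70 - 35 i \sqrt{7}\right) = -75 + 35 i \sqrt{7}$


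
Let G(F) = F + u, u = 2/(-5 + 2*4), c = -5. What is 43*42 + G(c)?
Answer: 5405/3 ≈ 1801.7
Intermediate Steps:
u = ⅔ (u = 2/(-5 + 8) = 2/3 = 2*(⅓) = ⅔ ≈ 0.66667)
G(F) = ⅔ + F (G(F) = F + ⅔ = ⅔ + F)
43*42 + G(c) = 43*42 + (⅔ - 5) = 1806 - 13/3 = 5405/3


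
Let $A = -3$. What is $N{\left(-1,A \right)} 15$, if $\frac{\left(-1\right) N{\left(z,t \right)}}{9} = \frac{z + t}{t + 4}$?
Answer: $540$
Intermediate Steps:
$N{\left(z,t \right)} = - \frac{9 \left(t + z\right)}{4 + t}$ ($N{\left(z,t \right)} = - 9 \frac{z + t}{t + 4} = - 9 \frac{t + z}{4 + t} = - \frac{9 \left(t + z\right)}{4 + t}$)
$N{\left(-1,A \right)} 15 = \frac{9 \left(\left(-1\right) \left(-3\right) - -1\right)}{4 - 3} \cdot 15 = \frac{9 \left(3 + 1\right)}{1} \cdot 15 = 9 \cdot 1 \cdot 4 \cdot 15 = 36 \cdot 15 = 540$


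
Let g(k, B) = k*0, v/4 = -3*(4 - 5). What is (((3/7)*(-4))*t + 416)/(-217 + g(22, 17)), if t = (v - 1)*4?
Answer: -2384/1519 ≈ -1.5695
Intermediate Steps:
v = 12 (v = 4*(-3*(4 - 5)) = 4*(-3*(-1)) = 4*3 = 12)
t = 44 (t = (12 - 1)*4 = 11*4 = 44)
g(k, B) = 0
(((3/7)*(-4))*t + 416)/(-217 + g(22, 17)) = (((3/7)*(-4))*44 + 416)/(-217 + 0) = (((3*(1/7))*(-4))*44 + 416)/(-217) = (((3/7)*(-4))*44 + 416)*(-1/217) = (-12/7*44 + 416)*(-1/217) = (-528/7 + 416)*(-1/217) = (2384/7)*(-1/217) = -2384/1519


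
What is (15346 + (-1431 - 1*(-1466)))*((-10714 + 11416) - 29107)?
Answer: -436897305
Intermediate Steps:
(15346 + (-1431 - 1*(-1466)))*((-10714 + 11416) - 29107) = (15346 + (-1431 + 1466))*(702 - 29107) = (15346 + 35)*(-28405) = 15381*(-28405) = -436897305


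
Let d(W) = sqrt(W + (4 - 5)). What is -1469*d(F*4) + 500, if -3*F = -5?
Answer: 500 - 1469*sqrt(51)/3 ≈ -2996.9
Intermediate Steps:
F = 5/3 (F = -1/3*(-5) = 5/3 ≈ 1.6667)
d(W) = sqrt(-1 + W) (d(W) = sqrt(W - 1) = sqrt(-1 + W))
-1469*d(F*4) + 500 = -1469*sqrt(-1 + (5/3)*4) + 500 = -1469*sqrt(-1 + 20/3) + 500 = -1469*sqrt(51)/3 + 500 = 500 - 1469*sqrt(51)/3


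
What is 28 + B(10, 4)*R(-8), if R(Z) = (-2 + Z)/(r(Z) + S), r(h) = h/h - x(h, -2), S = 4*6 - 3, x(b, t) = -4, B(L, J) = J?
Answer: 344/13 ≈ 26.462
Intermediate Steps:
S = 21 (S = 24 - 3 = 21)
r(h) = 5 (r(h) = h/h - 1*(-4) = 1 + 4 = 5)
R(Z) = -1/13 + Z/26 (R(Z) = (-2 + Z)/(5 + 21) = (-2 + Z)/26 = (-2 + Z)*(1/26) = -1/13 + Z/26)
28 + B(10, 4)*R(-8) = 28 + 4*(-1/13 + (1/26)*(-8)) = 28 + 4*(-1/13 - 4/13) = 28 + 4*(-5/13) = 28 - 20/13 = 344/13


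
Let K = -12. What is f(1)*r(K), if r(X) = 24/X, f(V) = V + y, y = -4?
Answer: 6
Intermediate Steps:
f(V) = -4 + V (f(V) = V - 4 = -4 + V)
f(1)*r(K) = (-4 + 1)*(24/(-12)) = -72*(-1)/12 = -3*(-2) = 6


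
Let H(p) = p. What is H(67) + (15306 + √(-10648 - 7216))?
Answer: 15373 + 2*I*√4466 ≈ 15373.0 + 133.66*I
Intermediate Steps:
H(67) + (15306 + √(-10648 - 7216)) = 67 + (15306 + √(-10648 - 7216)) = 67 + (15306 + √(-17864)) = 67 + (15306 + 2*I*√4466) = 15373 + 2*I*√4466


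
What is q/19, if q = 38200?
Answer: 38200/19 ≈ 2010.5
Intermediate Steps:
q/19 = 38200/19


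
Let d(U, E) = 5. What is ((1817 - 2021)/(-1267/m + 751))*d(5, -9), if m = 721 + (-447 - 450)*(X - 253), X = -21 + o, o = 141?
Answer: -1165928/858431 ≈ -1.3582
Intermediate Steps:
X = 120 (X = -21 + 141 = 120)
m = 120022 (m = 721 + (-447 - 450)*(120 - 253) = 721 - 897*(-133) = 721 + 119301 = 120022)
((1817 - 2021)/(-1267/m + 751))*d(5, -9) = ((1817 - 2021)/(-1267/120022 + 751))*5 = -204/(-1267*1/120022 + 751)*5 = -204/(-181/17146 + 751)*5 = -204/12876465/17146*5 = -204*17146/12876465*5 = -1165928/4292155*5 = -1165928/858431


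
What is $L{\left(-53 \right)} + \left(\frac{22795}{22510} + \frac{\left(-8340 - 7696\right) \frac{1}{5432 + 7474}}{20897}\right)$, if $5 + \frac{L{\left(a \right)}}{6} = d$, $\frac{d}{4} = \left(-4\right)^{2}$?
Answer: $\frac{215523617328011}{607087231182} \approx 355.01$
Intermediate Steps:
$d = 64$ ($d = 4 \left(-4\right)^{2} = 4 \cdot 16 = 64$)
$L{\left(a \right)} = 354$ ($L{\left(a \right)} = -30 + 6 \cdot 64 = -30 + 384 = 354$)
$L{\left(-53 \right)} + \left(\frac{22795}{22510} + \frac{\left(-8340 - 7696\right) \frac{1}{5432 + 7474}}{20897}\right) = 354 + \left(\frac{22795}{22510} + \frac{\left(-8340 - 7696\right) \frac{1}{5432 + 7474}}{20897}\right) = 354 + \left(22795 \cdot \frac{1}{22510} + - \frac{16036}{12906} \cdot \frac{1}{20897}\right) = 354 + \left(\frac{4559}{4502} + \left(-16036\right) \frac{1}{12906} \cdot \frac{1}{20897}\right) = 354 + \left(\frac{4559}{4502} - \frac{8018}{134848341}\right) = 354 + \frac{614737489583}{607087231182} = \frac{215523617328011}{607087231182}$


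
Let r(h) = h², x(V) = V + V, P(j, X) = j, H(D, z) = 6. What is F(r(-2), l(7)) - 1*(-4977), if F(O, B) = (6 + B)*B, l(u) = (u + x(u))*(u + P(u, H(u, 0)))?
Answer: 93177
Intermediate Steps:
x(V) = 2*V
l(u) = 6*u² (l(u) = (u + 2*u)*(u + u) = (3*u)*(2*u) = 6*u²)
F(O, B) = B*(6 + B)
F(r(-2), l(7)) - 1*(-4977) = (6*7²)*(6 + 6*7²) - 1*(-4977) = (6*49)*(6 + 6*49) + 4977 = 294*(6 + 294) + 4977 = 294*300 + 4977 = 88200 + 4977 = 93177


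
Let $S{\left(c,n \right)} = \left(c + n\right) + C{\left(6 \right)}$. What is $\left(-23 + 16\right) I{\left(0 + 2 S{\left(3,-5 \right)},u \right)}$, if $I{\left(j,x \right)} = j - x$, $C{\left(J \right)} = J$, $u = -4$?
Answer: $-84$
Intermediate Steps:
$S{\left(c,n \right)} = 6 + c + n$ ($S{\left(c,n \right)} = \left(c + n\right) + 6 = 6 + c + n$)
$\left(-23 + 16\right) I{\left(0 + 2 S{\left(3,-5 \right)},u \right)} = \left(-23 + 16\right) \left(\left(0 + 2 \left(6 + 3 - 5\right)\right) - -4\right) = - 7 \left(\left(0 + 2 \cdot 4\right) + 4\right) = - 7 \left(\left(0 + 8\right) + 4\right) = - 7 \left(8 + 4\right) = \left(-7\right) 12 = -84$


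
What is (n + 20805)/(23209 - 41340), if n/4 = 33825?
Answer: -156105/18131 ≈ -8.6098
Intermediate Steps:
n = 135300 (n = 4*33825 = 135300)
(n + 20805)/(23209 - 41340) = (135300 + 20805)/(23209 - 41340) = 156105/(-18131) = 156105*(-1/18131) = -156105/18131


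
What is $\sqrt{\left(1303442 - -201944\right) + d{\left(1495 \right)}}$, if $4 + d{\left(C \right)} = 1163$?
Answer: $\sqrt{1506545} \approx 1227.4$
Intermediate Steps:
$d{\left(C \right)} = 1159$ ($d{\left(C \right)} = -4 + 1163 = 1159$)
$\sqrt{\left(1303442 - -201944\right) + d{\left(1495 \right)}} = \sqrt{\left(1303442 - -201944\right) + 1159} = \sqrt{\left(1303442 + 201944\right) + 1159} = \sqrt{1505386 + 1159} = \sqrt{1506545}$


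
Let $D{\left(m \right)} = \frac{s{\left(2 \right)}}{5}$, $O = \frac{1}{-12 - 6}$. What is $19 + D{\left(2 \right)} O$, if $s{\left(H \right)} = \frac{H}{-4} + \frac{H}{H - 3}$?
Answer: $\frac{685}{36} \approx 19.028$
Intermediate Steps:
$s{\left(H \right)} = - \frac{H}{4} + \frac{H}{-3 + H}$ ($s{\left(H \right)} = H \left(- \frac{1}{4}\right) + \frac{H}{-3 + H} = - \frac{H}{4} + \frac{H}{-3 + H}$)
$O = - \frac{1}{18}$ ($O = \frac{1}{-12 - 6} = \frac{1}{-18} = - \frac{1}{18} \approx -0.055556$)
$D{\left(m \right)} = - \frac{1}{2}$ ($D{\left(m \right)} = \frac{\frac{1}{4} \cdot 2 \frac{1}{-3 + 2} \left(7 - 2\right)}{5} = \frac{1}{4} \cdot 2 \frac{1}{-1} \left(7 - 2\right) \frac{1}{5} = \frac{1}{4} \cdot 2 \left(-1\right) 5 \cdot \frac{1}{5} = \left(- \frac{5}{2}\right) \frac{1}{5} = - \frac{1}{2}$)
$19 + D{\left(2 \right)} O = 19 - - \frac{1}{36} = 19 + \frac{1}{36} = \frac{685}{36}$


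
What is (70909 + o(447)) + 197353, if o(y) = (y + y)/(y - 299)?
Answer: 19851835/74 ≈ 2.6827e+5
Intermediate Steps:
o(y) = 2*y/(-299 + y) (o(y) = (2*y)/(-299 + y) = 2*y/(-299 + y))
(70909 + o(447)) + 197353 = (70909 + 2*447/(-299 + 447)) + 197353 = (70909 + 2*447/148) + 197353 = (70909 + 2*447*(1/148)) + 197353 = (70909 + 447/74) + 197353 = 5247713/74 + 197353 = 19851835/74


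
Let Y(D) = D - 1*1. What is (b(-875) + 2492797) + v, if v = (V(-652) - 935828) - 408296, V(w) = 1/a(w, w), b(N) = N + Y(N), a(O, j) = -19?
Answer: 21791517/19 ≈ 1.1469e+6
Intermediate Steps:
Y(D) = -1 + D (Y(D) = D - 1 = -1 + D)
b(N) = -1 + 2*N (b(N) = N + (-1 + N) = -1 + 2*N)
V(w) = -1/19 (V(w) = 1/(-19) = -1/19)
v = -25538357/19 (v = (-1/19 - 935828) - 408296 = -17780733/19 - 408296 = -25538357/19 ≈ -1.3441e+6)
(b(-875) + 2492797) + v = ((-1 + 2*(-875)) + 2492797) - 25538357/19 = ((-1 - 1750) + 2492797) - 25538357/19 = (-1751 + 2492797) - 25538357/19 = 2491046 - 25538357/19 = 21791517/19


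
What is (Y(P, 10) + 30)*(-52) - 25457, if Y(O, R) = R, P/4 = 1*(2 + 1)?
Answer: -27537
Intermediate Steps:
P = 12 (P = 4*(1*(2 + 1)) = 4*(1*3) = 4*3 = 12)
(Y(P, 10) + 30)*(-52) - 25457 = (10 + 30)*(-52) - 25457 = 40*(-52) - 25457 = -2080 - 25457 = -27537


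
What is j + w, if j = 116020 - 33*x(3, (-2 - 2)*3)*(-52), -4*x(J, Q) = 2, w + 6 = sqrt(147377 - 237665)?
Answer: 115156 + 12*I*sqrt(627) ≈ 1.1516e+5 + 300.48*I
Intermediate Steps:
w = -6 + 12*I*sqrt(627) (w = -6 + sqrt(147377 - 237665) = -6 + sqrt(-90288) = -6 + 12*I*sqrt(627) ≈ -6.0 + 300.48*I)
x(J, Q) = -1/2 (x(J, Q) = -1/4*2 = -1/2)
j = 115162 (j = 116020 - 33*(-1/2)*(-52) = 116020 - (-33)*(-52)/2 = 116020 - 1*858 = 116020 - 858 = 115162)
j + w = 115162 + (-6 + 12*I*sqrt(627)) = 115156 + 12*I*sqrt(627)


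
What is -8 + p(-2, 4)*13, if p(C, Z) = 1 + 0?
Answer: 5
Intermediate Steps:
p(C, Z) = 1
-8 + p(-2, 4)*13 = -8 + 1*13 = -8 + 13 = 5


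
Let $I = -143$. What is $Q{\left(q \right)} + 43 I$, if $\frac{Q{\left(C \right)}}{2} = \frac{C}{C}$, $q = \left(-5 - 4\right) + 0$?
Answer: $-6147$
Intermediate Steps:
$q = -9$ ($q = -9 + 0 = -9$)
$Q{\left(C \right)} = 2$ ($Q{\left(C \right)} = 2 \frac{C}{C} = 2 \cdot 1 = 2$)
$Q{\left(q \right)} + 43 I = 2 + 43 \left(-143\right) = 2 - 6149 = -6147$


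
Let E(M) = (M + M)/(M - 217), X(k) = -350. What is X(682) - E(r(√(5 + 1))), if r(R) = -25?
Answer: -42375/121 ≈ -350.21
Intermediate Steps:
E(M) = 2*M/(-217 + M) (E(M) = (2*M)/(-217 + M) = 2*M/(-217 + M))
X(682) - E(r(√(5 + 1))) = -350 - 2*(-25)/(-217 - 25) = -350 - 2*(-25)/(-242) = -350 - 2*(-25)*(-1)/242 = -350 - 1*25/121 = -350 - 25/121 = -42375/121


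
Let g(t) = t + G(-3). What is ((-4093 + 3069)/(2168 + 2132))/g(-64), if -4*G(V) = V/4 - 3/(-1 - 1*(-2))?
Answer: 4096/1084675 ≈ 0.0037762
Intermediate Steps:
G(V) = ¾ - V/16 (G(V) = -(V/4 - 3/(-1 - 1*(-2)))/4 = -(V*(¼) - 3/(-1 + 2))/4 = -(V/4 - 3/1)/4 = -(V/4 - 3*1)/4 = -(V/4 - 3)/4 = -(-3 + V/4)/4 = ¾ - V/16)
g(t) = 15/16 + t (g(t) = t + (¾ - 1/16*(-3)) = t + (¾ + 3/16) = t + 15/16 = 15/16 + t)
((-4093 + 3069)/(2168 + 2132))/g(-64) = ((-4093 + 3069)/(2168 + 2132))/(15/16 - 64) = (-1024/4300)/(-1009/16) = -1024*1/4300*(-16/1009) = -256/1075*(-16/1009) = 4096/1084675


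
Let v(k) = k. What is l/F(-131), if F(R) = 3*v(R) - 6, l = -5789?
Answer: 827/57 ≈ 14.509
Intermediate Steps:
F(R) = -6 + 3*R (F(R) = 3*R - 6 = -6 + 3*R)
l/F(-131) = -5789/(-6 + 3*(-131)) = -5789/(-6 - 393) = -5789/(-399) = -5789*(-1/399) = 827/57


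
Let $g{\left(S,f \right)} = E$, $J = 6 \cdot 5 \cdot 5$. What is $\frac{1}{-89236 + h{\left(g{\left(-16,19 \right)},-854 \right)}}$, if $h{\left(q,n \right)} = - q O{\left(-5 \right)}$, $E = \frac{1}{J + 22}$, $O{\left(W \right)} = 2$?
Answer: $- \frac{86}{7674297} \approx -1.1206 \cdot 10^{-5}$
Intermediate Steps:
$J = 150$ ($J = 30 \cdot 5 = 150$)
$E = \frac{1}{172}$ ($E = \frac{1}{150 + 22} = \frac{1}{172} \approx 0.005814$)
$g{\left(S,f \right)} = \frac{1}{172}$
$h{\left(q,n \right)} = - 2 q$ ($h{\left(q,n \right)} = - q 2 = - 2 q$)
$\frac{1}{-89236 + h{\left(g{\left(-16,19 \right)},-854 \right)}} = \frac{1}{-89236 - \frac{1}{86}} = \frac{1}{- \frac{7674297}{86}} = - \frac{86}{7674297}$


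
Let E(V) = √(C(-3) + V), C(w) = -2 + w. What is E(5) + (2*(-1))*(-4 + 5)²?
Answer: -2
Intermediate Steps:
E(V) = √(-5 + V) (E(V) = √((-2 - 3) + V) = √(-5 + V))
E(5) + (2*(-1))*(-4 + 5)² = √(-5 + 5) + (2*(-1))*(-4 + 5)² = √0 - 2*1² = 0 - 2*1 = 0 - 2 = -2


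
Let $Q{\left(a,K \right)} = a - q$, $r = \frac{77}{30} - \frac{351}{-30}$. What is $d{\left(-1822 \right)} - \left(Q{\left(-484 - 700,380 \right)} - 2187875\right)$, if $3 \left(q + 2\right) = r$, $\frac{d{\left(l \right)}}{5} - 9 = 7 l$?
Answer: $\frac{95640154}{45} \approx 2.1253 \cdot 10^{6}$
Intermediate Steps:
$d{\left(l \right)} = 45 + 35 l$ ($d{\left(l \right)} = 45 + 5 \cdot 7 l = 45 + 35 l$)
$r = \frac{214}{15}$ ($r = 77 \cdot \frac{1}{30} - - \frac{117}{10} = \frac{77}{30} + \frac{117}{10} = \frac{214}{15} \approx 14.267$)
$q = \frac{124}{45}$ ($q = -2 + \frac{1}{3} \cdot \frac{214}{15} = -2 + \frac{214}{45} = \frac{124}{45} \approx 2.7556$)
$Q{\left(a,K \right)} = - \frac{124}{45} + a$ ($Q{\left(a,K \right)} = a - \frac{124}{45} = - \frac{124}{45} + a$)
$d{\left(-1822 \right)} - \left(Q{\left(-484 - 700,380 \right)} - 2187875\right) = \left(45 + 35 \left(-1822\right)\right) - \left(\left(- \frac{124}{45} - 1184\right) - 2187875\right) = \left(45 - 63770\right) - \left(\left(- \frac{124}{45} - 1184\right) - 2187875\right) = -63725 - \left(\left(- \frac{124}{45} - 1184\right) - 2187875\right) = -63725 - \left(- \frac{53404}{45} - 2187875\right) = -63725 - - \frac{98507779}{45} = -63725 + \frac{98507779}{45} = \frac{95640154}{45}$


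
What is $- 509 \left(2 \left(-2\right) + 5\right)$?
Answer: $-509$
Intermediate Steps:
$- 509 \left(2 \left(-2\right) + 5\right) = - 509 \left(-4 + 5\right) = \left(-509\right) 1 = -509$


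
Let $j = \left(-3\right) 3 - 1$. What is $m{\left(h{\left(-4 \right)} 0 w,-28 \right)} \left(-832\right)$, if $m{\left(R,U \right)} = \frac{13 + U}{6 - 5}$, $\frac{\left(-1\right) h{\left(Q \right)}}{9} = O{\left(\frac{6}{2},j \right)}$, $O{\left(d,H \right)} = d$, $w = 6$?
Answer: $12480$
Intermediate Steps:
$j = -10$ ($j = -9 - 1 = -10$)
$h{\left(Q \right)} = -27$ ($h{\left(Q \right)} = - 9 \cdot \frac{6}{2} = - 9 \cdot 6 \cdot \frac{1}{2} = \left(-9\right) 3 = -27$)
$m{\left(R,U \right)} = 13 + U$ ($m{\left(R,U \right)} = \frac{13 + U}{1} = \left(13 + U\right) 1 = 13 + U$)
$m{\left(h{\left(-4 \right)} 0 w,-28 \right)} \left(-832\right) = \left(13 - 28\right) \left(-832\right) = \left(-15\right) \left(-832\right) = 12480$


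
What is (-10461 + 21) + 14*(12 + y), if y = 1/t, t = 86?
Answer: -441689/43 ≈ -10272.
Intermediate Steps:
y = 1/86 ≈ 0.011628
(-10461 + 21) + 14*(12 + y) = (-10461 + 21) + 14*(12 + 1/86) = -10440 + 14*(1033/86) = -10440 + 7231/43 = -441689/43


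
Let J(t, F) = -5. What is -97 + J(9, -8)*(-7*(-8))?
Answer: -377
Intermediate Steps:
-97 + J(9, -8)*(-7*(-8)) = -97 - (-35)*(-8) = -97 - 5*56 = -97 - 280 = -377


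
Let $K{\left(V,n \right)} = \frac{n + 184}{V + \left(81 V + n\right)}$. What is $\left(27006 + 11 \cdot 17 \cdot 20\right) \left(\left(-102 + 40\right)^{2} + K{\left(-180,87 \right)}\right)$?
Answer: $\frac{1734158674786}{14673} \approx 1.1819 \cdot 10^{8}$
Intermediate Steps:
$K{\left(V,n \right)} = \frac{184 + n}{n + 82 V}$ ($K{\left(V,n \right)} = \frac{184 + n}{V + \left(n + 81 V\right)} = \frac{184 + n}{n + 82 V}$)
$\left(27006 + 11 \cdot 17 \cdot 20\right) \left(\left(-102 + 40\right)^{2} + K{\left(-180,87 \right)}\right) = \left(27006 + 11 \cdot 17 \cdot 20\right) \left(\left(-102 + 40\right)^{2} + \frac{184 + 87}{87 + 82 \left(-180\right)}\right) = \left(27006 + 187 \cdot 20\right) \left(\left(-62\right)^{2} + \frac{1}{87 - 14760} \cdot 271\right) = \left(27006 + 3740\right) \left(3844 + \frac{1}{-14673} \cdot 271\right) = 30746 \left(3844 - \frac{271}{14673}\right) = 30746 \cdot \frac{56402741}{14673} = \frac{1734158674786}{14673}$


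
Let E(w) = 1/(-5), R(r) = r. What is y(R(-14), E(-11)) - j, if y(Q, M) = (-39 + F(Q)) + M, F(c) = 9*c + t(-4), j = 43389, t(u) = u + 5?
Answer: -217766/5 ≈ -43553.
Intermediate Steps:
t(u) = 5 + u
F(c) = 1 + 9*c (F(c) = 9*c + (5 - 4) = 9*c + 1 = 1 + 9*c)
E(w) = -⅕
y(Q, M) = -38 + M + 9*Q (y(Q, M) = (-39 + (1 + 9*Q)) + M = (-38 + 9*Q) + M = -38 + M + 9*Q)
y(R(-14), E(-11)) - j = (-38 - ⅕ + 9*(-14)) - 1*43389 = (-38 - ⅕ - 126) - 43389 = -821/5 - 43389 = -217766/5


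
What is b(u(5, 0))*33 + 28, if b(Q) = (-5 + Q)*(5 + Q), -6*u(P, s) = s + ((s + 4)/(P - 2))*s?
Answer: -797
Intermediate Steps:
u(P, s) = -s/6 - s*(4 + s)/(6*(-2 + P)) (u(P, s) = -(s + ((s + 4)/(P - 2))*s)/6 = -(s + ((4 + s)/(-2 + P))*s)/6 = -(s + s*(4 + s)/(-2 + P))/6 = -s/6 - s*(4 + s)/(6*(-2 + P)))
b(u(5, 0))*33 + 28 = (-25 + (-1*0*(2 + 5 + 0)/(-12 + 6*5))²)*33 + 28 = (-25 + (-1*0*7/(-12 + 30))²)*33 + 28 = (-25 + (-1*0*7/18)²)*33 + 28 = (-25 + (-1*0*1/18*7)²)*33 + 28 = (-25 + 0²)*33 + 28 = (-25 + 0)*33 + 28 = -25*33 + 28 = -825 + 28 = -797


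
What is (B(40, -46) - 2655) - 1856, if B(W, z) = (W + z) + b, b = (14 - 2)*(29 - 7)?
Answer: -4253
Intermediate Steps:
b = 264 (b = 12*22 = 264)
B(W, z) = 264 + W + z (B(W, z) = (W + z) + 264 = 264 + W + z)
(B(40, -46) - 2655) - 1856 = ((264 + 40 - 46) - 2655) - 1856 = (258 - 2655) - 1856 = -2397 - 1856 = -4253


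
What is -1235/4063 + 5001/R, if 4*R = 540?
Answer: 6717446/182835 ≈ 36.740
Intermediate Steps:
R = 135 (R = (¼)*540 = 135)
-1235/4063 + 5001/R = -1235/4063 + 5001/135 = -1235*1/4063 + 5001*(1/135) = -1235/4063 + 1667/45 = 6717446/182835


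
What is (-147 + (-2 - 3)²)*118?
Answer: -14396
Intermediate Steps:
(-147 + (-2 - 3)²)*118 = (-147 + (-5)²)*118 = (-147 + 25)*118 = -122*118 = -14396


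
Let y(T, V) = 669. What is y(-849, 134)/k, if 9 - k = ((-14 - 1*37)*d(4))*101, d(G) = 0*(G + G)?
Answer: 223/3 ≈ 74.333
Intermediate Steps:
d(G) = 0 (d(G) = 0*(2*G) = 0)
k = 9 (k = 9 - (-14 - 1*37)*0*101 = 9 - (-14 - 37)*0*101 = 9 - (-51*0)*101 = 9 - 0*101 = 9 - 1*0 = 9 + 0 = 9)
y(-849, 134)/k = 669/9 = 669*(1/9) = 223/3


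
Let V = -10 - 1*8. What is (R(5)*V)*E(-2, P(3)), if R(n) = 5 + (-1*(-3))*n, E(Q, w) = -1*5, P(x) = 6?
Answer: 1800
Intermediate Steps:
E(Q, w) = -5
V = -18 (V = -10 - 8 = -18)
R(n) = 5 + 3*n
(R(5)*V)*E(-2, P(3)) = ((5 + 3*5)*(-18))*(-5) = ((5 + 15)*(-18))*(-5) = (20*(-18))*(-5) = -360*(-5) = 1800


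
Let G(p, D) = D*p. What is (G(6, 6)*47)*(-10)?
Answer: -16920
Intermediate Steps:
(G(6, 6)*47)*(-10) = ((6*6)*47)*(-10) = (36*47)*(-10) = 1692*(-10) = -16920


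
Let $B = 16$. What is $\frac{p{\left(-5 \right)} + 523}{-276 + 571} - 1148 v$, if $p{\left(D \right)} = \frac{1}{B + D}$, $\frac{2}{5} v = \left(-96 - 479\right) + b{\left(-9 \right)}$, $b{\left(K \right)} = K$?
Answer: $\frac{5438885354}{3245} \approx 1.6761 \cdot 10^{6}$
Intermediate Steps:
$v = -1460$ ($v = \frac{5 \left(\left(-96 - 479\right) - 9\right)}{2} = \frac{5 \left(-575 - 9\right)}{2} = \frac{5}{2} \left(-584\right) = -1460$)
$p{\left(D \right)} = \frac{1}{16 + D}$
$\frac{p{\left(-5 \right)} + 523}{-276 + 571} - 1148 v = \frac{\frac{1}{16 - 5} + 523}{-276 + 571} - -1676080 = \frac{\frac{1}{11} + 523}{295} + 1676080 = \left(\frac{1}{11} + 523\right) \frac{1}{295} + 1676080 = \frac{5754}{11} \cdot \frac{1}{295} + 1676080 = \frac{5754}{3245} + 1676080 = \frac{5438885354}{3245}$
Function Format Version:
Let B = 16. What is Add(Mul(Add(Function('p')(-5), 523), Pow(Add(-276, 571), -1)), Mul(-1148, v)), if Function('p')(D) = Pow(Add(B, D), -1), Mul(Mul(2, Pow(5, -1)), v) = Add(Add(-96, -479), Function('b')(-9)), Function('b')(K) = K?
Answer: Rational(5438885354, 3245) ≈ 1.6761e+6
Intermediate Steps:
v = -1460 (v = Mul(Rational(5, 2), Add(Add(-96, -479), -9)) = Mul(Rational(5, 2), Add(-575, -9)) = Mul(Rational(5, 2), -584) = -1460)
Function('p')(D) = Pow(Add(16, D), -1)
Add(Mul(Add(Function('p')(-5), 523), Pow(Add(-276, 571), -1)), Mul(-1148, v)) = Add(Mul(Add(Pow(Add(16, -5), -1), 523), Pow(Add(-276, 571), -1)), Mul(-1148, -1460)) = Add(Mul(Add(Pow(11, -1), 523), Pow(295, -1)), 1676080) = Add(Mul(Add(Rational(1, 11), 523), Rational(1, 295)), 1676080) = Add(Mul(Rational(5754, 11), Rational(1, 295)), 1676080) = Add(Rational(5754, 3245), 1676080) = Rational(5438885354, 3245)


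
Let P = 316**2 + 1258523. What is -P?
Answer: -1358379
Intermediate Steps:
P = 1358379 (P = 99856 + 1258523 = 1358379)
-P = -1*1358379 = -1358379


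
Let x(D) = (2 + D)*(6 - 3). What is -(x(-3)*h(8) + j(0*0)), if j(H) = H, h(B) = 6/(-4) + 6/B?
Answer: -9/4 ≈ -2.2500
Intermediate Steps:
h(B) = -3/2 + 6/B (h(B) = 6*(-¼) + 6/B = -3/2 + 6/B)
x(D) = 6 + 3*D (x(D) = (2 + D)*3 = 6 + 3*D)
-(x(-3)*h(8) + j(0*0)) = -((6 + 3*(-3))*(-3/2 + 6/8) + 0*0) = -((6 - 9)*(-3/2 + 6*(⅛)) + 0) = -(-3*(-3/2 + ¾) + 0) = -(-3*(-¾) + 0) = -(9/4 + 0) = -1*9/4 = -9/4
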